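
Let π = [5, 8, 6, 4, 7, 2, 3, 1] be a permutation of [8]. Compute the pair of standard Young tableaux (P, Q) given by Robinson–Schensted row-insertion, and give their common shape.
P = [1, 3, 7] / [2, 6] / [4] / [5] / [8];  Q = [1, 2, 5] / [3, 7] / [4] / [6] / [8];  common shape = (3, 2, 1, 1, 1)

Row-insert the values π_1, π_2, … into P one at a time, bumping the leftmost entry strictly greater than the inserted value down to the next row. The recording tableau Q records, in position (i, j), the step at which that cell was added to P.
  Insert 5 (step 1): P = [5];  Q = [1]
  Insert 8 (step 2): P = [5, 8];  Q = [1, 2]
  Insert 6 (step 3): P = [5, 6] / [8];  Q = [1, 2] / [3]
  Insert 4 (step 4): P = [4, 6] / [5] / [8];  Q = [1, 2] / [3] / [4]
  Insert 7 (step 5): P = [4, 6, 7] / [5] / [8];  Q = [1, 2, 5] / [3] / [4]
  Insert 2 (step 6): P = [2, 6, 7] / [4] / [5] / [8];  Q = [1, 2, 5] / [3] / [4] / [6]
  Insert 3 (step 7): P = [2, 3, 7] / [4, 6] / [5] / [8];  Q = [1, 2, 5] / [3, 7] / [4] / [6]
  Insert 1 (step 8): P = [1, 3, 7] / [2, 6] / [4] / [5] / [8];  Q = [1, 2, 5] / [3, 7] / [4] / [6] / [8]
Final shape: (3, 2, 1, 1, 1).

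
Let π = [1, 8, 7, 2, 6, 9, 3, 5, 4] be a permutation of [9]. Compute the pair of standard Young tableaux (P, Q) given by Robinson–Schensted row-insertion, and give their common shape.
P = [1, 2, 3, 4] / [5, 9] / [6] / [7] / [8];  Q = [1, 2, 5, 6] / [3, 8] / [4] / [7] / [9];  common shape = (4, 2, 1, 1, 1)

Row-insert the values π_1, π_2, … into P one at a time, bumping the leftmost entry strictly greater than the inserted value down to the next row. The recording tableau Q records, in position (i, j), the step at which that cell was added to P.
  Insert 1 (step 1): P = [1];  Q = [1]
  Insert 8 (step 2): P = [1, 8];  Q = [1, 2]
  Insert 7 (step 3): P = [1, 7] / [8];  Q = [1, 2] / [3]
  Insert 2 (step 4): P = [1, 2] / [7] / [8];  Q = [1, 2] / [3] / [4]
  Insert 6 (step 5): P = [1, 2, 6] / [7] / [8];  Q = [1, 2, 5] / [3] / [4]
  Insert 9 (step 6): P = [1, 2, 6, 9] / [7] / [8];  Q = [1, 2, 5, 6] / [3] / [4]
  Insert 3 (step 7): P = [1, 2, 3, 9] / [6] / [7] / [8];  Q = [1, 2, 5, 6] / [3] / [4] / [7]
  Insert 5 (step 8): P = [1, 2, 3, 5] / [6, 9] / [7] / [8];  Q = [1, 2, 5, 6] / [3, 8] / [4] / [7]
  Insert 4 (step 9): P = [1, 2, 3, 4] / [5, 9] / [6] / [7] / [8];  Q = [1, 2, 5, 6] / [3, 8] / [4] / [7] / [9]
Final shape: (4, 2, 1, 1, 1).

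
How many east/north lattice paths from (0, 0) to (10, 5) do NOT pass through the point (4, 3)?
Number of paths = 2023

Total paths from (0, 0) to (10, 5): C(15, 10) = 3003. Paths through (4, 3): (paths (0, 0) → (4, 3)) × (paths (4, 3) → (10, 5)) = C(7, 4) · C(8, 6) = 35 · 28 = 980. Avoidance count = 3003 − 980 = 2023.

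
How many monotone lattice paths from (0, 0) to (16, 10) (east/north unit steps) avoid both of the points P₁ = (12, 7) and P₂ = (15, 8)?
Number of paths = 2681869

Inclusion–exclusion. Total paths: C(26, 16) = 5311735. Through P₁: C(19, 12)·C(7, 4) = 1763580. Through P₂: C(23, 15)·C(3, 1) = 1470942. Since P₁ is strictly southwest of P₂, a monotone path through both must visit P₁ then P₂; paths through both = C(19, 12)·C(4, 3)·C(3, 1) = 604656. Avoid both = 5311735 − 1763580 − 1470942 + 604656 = 2681869.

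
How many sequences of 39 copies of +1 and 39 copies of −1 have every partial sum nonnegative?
C_39 = 680425371729975800390

These ballot sequences are counted by the Catalan number C_n = (1/(n + 1)) · C(2n, n). For n = 39: C_39 = (1/40) · C(78, 39) = 27217014869199032015600/40 = 680425371729975800390.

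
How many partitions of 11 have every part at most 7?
p(11, parts ≤ 7) = 49

Partitions of 11 with all parts ≤ 7: 7+4, 7+3+1, 7+2+2, 7+2+1+1, 7+1+1+1+1, 6+5, 6+4+1, 6+3+2, 6+3+1+1, 6+2+2+1, 6+2+1+1+1, 6+1+1+1+1+1, 5+5+1, 5+4+2, 5+4+1+1, 5+3+3, 5+3+2+1, 5+3+1+1+1, 5+2+2+2, 5+2+2+1+1, 5+2+1+1+1+1, 5+1+1+1+1+1+1, 4+4+3, 4+4+2+1, 4+4+1+1+1, 4+3+3+1, 4+3+2+2, 4+3+2+1+1, 4+3+1+1+1+1, 4+2+2+2+1, … (49 total). Count = 49.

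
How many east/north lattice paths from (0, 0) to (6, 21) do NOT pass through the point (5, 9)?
Number of paths = 269984

Total paths from (0, 0) to (6, 21): C(27, 6) = 296010. Paths through (5, 9): (paths (0, 0) → (5, 9)) × (paths (5, 9) → (6, 21)) = C(14, 5) · C(13, 1) = 2002 · 13 = 26026. Avoidance count = 296010 − 26026 = 269984.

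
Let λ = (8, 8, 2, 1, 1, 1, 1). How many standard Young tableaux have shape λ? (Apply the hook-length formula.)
# SYT of shape (8, 8, 2, 1, 1, 1, 1) = 164148600

Hook-length formula: f^λ = n! / Π hook(c), product over all cells c of the Young diagram. For λ = (8, 8, 2, 1, 1, 1, 1), n = 22 boxes. Hook lengths by row (left-to-right, top-to-bottom): [14, 9, 7, 6, 5, 4, 3, 2]; [13, 8, 6, 5, 4, 3, 2, 1]; [6, 1]; [4]; [3]; [2]; [1]. Product of hooks = 6847458508800. So f^λ = 22! / 6847458508800 = 1124000727777607680000 / 6847458508800 = 164148600.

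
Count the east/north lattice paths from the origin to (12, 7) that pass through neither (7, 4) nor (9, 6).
Number of paths = 19808

Inclusion–exclusion. Total paths: C(19, 12) = 50388. Through P₁: C(11, 7)·C(8, 5) = 18480. Through P₂: C(15, 9)·C(4, 3) = 20020. Since P₁ is strictly southwest of P₂, a monotone path through both must visit P₁ then P₂; paths through both = C(11, 7)·C(4, 2)·C(4, 3) = 7920. Avoid both = 50388 − 18480 − 20020 + 7920 = 19808.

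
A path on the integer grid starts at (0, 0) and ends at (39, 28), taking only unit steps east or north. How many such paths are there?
Number of paths = 5864393356544251760

A monotone lattice path from (0, 0) to (39, 28) consists of 39 east steps and 28 north steps in some order, so it is determined by which 39 of the 67 steps are east. The count is C(67, 39) = 5864393356544251760.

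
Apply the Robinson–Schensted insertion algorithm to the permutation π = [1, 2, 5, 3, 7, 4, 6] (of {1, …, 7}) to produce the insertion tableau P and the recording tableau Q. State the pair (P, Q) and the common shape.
P = [1, 2, 3, 4, 6] / [5, 7];  Q = [1, 2, 3, 5, 7] / [4, 6];  common shape = (5, 2)

Row-insert the values π_1, π_2, … into P one at a time, bumping the leftmost entry strictly greater than the inserted value down to the next row. The recording tableau Q records, in position (i, j), the step at which that cell was added to P.
  Insert 1 (step 1): P = [1];  Q = [1]
  Insert 2 (step 2): P = [1, 2];  Q = [1, 2]
  Insert 5 (step 3): P = [1, 2, 5];  Q = [1, 2, 3]
  Insert 3 (step 4): P = [1, 2, 3] / [5];  Q = [1, 2, 3] / [4]
  Insert 7 (step 5): P = [1, 2, 3, 7] / [5];  Q = [1, 2, 3, 5] / [4]
  Insert 4 (step 6): P = [1, 2, 3, 4] / [5, 7];  Q = [1, 2, 3, 5] / [4, 6]
  Insert 6 (step 7): P = [1, 2, 3, 4, 6] / [5, 7];  Q = [1, 2, 3, 5, 7] / [4, 6]
Final shape: (5, 2).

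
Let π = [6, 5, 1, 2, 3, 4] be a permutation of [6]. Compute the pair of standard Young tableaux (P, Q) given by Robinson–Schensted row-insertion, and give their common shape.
P = [1, 2, 3, 4] / [5] / [6];  Q = [1, 4, 5, 6] / [2] / [3];  common shape = (4, 1, 1)

Row-insert the values π_1, π_2, … into P one at a time, bumping the leftmost entry strictly greater than the inserted value down to the next row. The recording tableau Q records, in position (i, j), the step at which that cell was added to P.
  Insert 6 (step 1): P = [6];  Q = [1]
  Insert 5 (step 2): P = [5] / [6];  Q = [1] / [2]
  Insert 1 (step 3): P = [1] / [5] / [6];  Q = [1] / [2] / [3]
  Insert 2 (step 4): P = [1, 2] / [5] / [6];  Q = [1, 4] / [2] / [3]
  Insert 3 (step 5): P = [1, 2, 3] / [5] / [6];  Q = [1, 4, 5] / [2] / [3]
  Insert 4 (step 6): P = [1, 2, 3, 4] / [5] / [6];  Q = [1, 4, 5, 6] / [2] / [3]
Final shape: (4, 1, 1).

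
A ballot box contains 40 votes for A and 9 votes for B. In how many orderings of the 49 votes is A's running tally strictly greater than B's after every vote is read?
Strict-lead orderings = 1299757646

Total orderings of the 49 votes with 40 for A: C(49, 40) = 2054455634. By the Bertrand ballot formula (Cycle Lemma / reflection principle), the number of orderings in which A is strictly ahead of B throughout is (p − q)/(p + q) · C(p + q, p) = (40 − 9)/(40 + 9) · 2054455634 = 1299757646.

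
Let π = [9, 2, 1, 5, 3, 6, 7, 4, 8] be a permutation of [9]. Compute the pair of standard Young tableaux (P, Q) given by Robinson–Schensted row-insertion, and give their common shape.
P = [1, 3, 4, 7, 8] / [2, 5, 6] / [9];  Q = [1, 4, 6, 7, 9] / [2, 5, 8] / [3];  common shape = (5, 3, 1)

Row-insert the values π_1, π_2, … into P one at a time, bumping the leftmost entry strictly greater than the inserted value down to the next row. The recording tableau Q records, in position (i, j), the step at which that cell was added to P.
  Insert 9 (step 1): P = [9];  Q = [1]
  Insert 2 (step 2): P = [2] / [9];  Q = [1] / [2]
  Insert 1 (step 3): P = [1] / [2] / [9];  Q = [1] / [2] / [3]
  Insert 5 (step 4): P = [1, 5] / [2] / [9];  Q = [1, 4] / [2] / [3]
  Insert 3 (step 5): P = [1, 3] / [2, 5] / [9];  Q = [1, 4] / [2, 5] / [3]
  Insert 6 (step 6): P = [1, 3, 6] / [2, 5] / [9];  Q = [1, 4, 6] / [2, 5] / [3]
  Insert 7 (step 7): P = [1, 3, 6, 7] / [2, 5] / [9];  Q = [1, 4, 6, 7] / [2, 5] / [3]
  Insert 4 (step 8): P = [1, 3, 4, 7] / [2, 5, 6] / [9];  Q = [1, 4, 6, 7] / [2, 5, 8] / [3]
  Insert 8 (step 9): P = [1, 3, 4, 7, 8] / [2, 5, 6] / [9];  Q = [1, 4, 6, 7, 9] / [2, 5, 8] / [3]
Final shape: (5, 3, 1).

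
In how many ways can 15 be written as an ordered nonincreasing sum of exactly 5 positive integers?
p(15, 5 parts) = 30

Partitions of n into exactly k parts ↔ partitions of n − k into at most k parts (subtract 1 from each part). For n = 15, k = 5, the partitions are: 11+1+1+1+1, 10+2+1+1+1, 9+3+1+1+1, 9+2+2+1+1, 8+4+1+1+1, 8+3+2+1+1, 8+2+2+2+1, 7+5+1+1+1, 7+4+2+1+1, 7+3+3+1+1, 7+3+2+2+1, 7+2+2+2+2, 6+6+1+1+1, 6+5+2+1+1, 6+4+3+1+1, 6+4+2+2+1, 6+3+3+2+1, 6+3+2+2+2, 5+5+3+1+1, 5+5+2+2+1, 5+4+4+1+1, 5+4+3+2+1, 5+4+2+2+2, 5+3+3+3+1, 5+3+3+2+2, 4+4+4+2+1, 4+4+3+3+1, 4+4+3+2+2, 4+3+3+3+2, 3+3+3+3+3. Count = 30.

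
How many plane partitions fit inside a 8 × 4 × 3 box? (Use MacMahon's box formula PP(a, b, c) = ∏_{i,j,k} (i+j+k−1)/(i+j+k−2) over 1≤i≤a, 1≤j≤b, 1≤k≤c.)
PP(8, 4, 3) = 4723719

Evaluate the triple product over i = 1..8, j = 1..4, k = 1..3. The factors are (2/1) · (3/2) · (4/3) · (3/2) · (4/3) · (5/4) · (4/3) · (5/4) · … (96 factors total). The numerators and denominators telescope so the product is an integer; carrying out the multiplication exactly gives PP(8, 4, 3) = 4723719.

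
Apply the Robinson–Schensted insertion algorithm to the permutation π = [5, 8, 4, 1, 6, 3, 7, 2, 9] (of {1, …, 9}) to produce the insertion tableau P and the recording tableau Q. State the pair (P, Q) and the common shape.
P = [1, 2, 7, 9] / [3, 6] / [4, 8] / [5];  Q = [1, 2, 7, 9] / [3, 5] / [4, 6] / [8];  common shape = (4, 2, 2, 1)

Row-insert the values π_1, π_2, … into P one at a time, bumping the leftmost entry strictly greater than the inserted value down to the next row. The recording tableau Q records, in position (i, j), the step at which that cell was added to P.
  Insert 5 (step 1): P = [5];  Q = [1]
  Insert 8 (step 2): P = [5, 8];  Q = [1, 2]
  Insert 4 (step 3): P = [4, 8] / [5];  Q = [1, 2] / [3]
  Insert 1 (step 4): P = [1, 8] / [4] / [5];  Q = [1, 2] / [3] / [4]
  Insert 6 (step 5): P = [1, 6] / [4, 8] / [5];  Q = [1, 2] / [3, 5] / [4]
  Insert 3 (step 6): P = [1, 3] / [4, 6] / [5, 8];  Q = [1, 2] / [3, 5] / [4, 6]
  Insert 7 (step 7): P = [1, 3, 7] / [4, 6] / [5, 8];  Q = [1, 2, 7] / [3, 5] / [4, 6]
  Insert 2 (step 8): P = [1, 2, 7] / [3, 6] / [4, 8] / [5];  Q = [1, 2, 7] / [3, 5] / [4, 6] / [8]
  Insert 9 (step 9): P = [1, 2, 7, 9] / [3, 6] / [4, 8] / [5];  Q = [1, 2, 7, 9] / [3, 5] / [4, 6] / [8]
Final shape: (4, 2, 2, 1).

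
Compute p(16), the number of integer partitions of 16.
p(16) = 231

Compute p(n) via the recurrence p(n, m) = p(n, m−1) + p(n−m, m), where p(n, m) counts partitions of n with all parts ≤ m and p(n) = p(n, n). The base cases are p(0, m) = 1 and p(n, 0) = 0 for n > 0. Filling the table yields p(16) = 231. (Euler's pentagonal recurrence is an alternative.)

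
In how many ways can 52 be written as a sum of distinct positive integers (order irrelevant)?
q(52) = 4582

A partition into distinct parts is a strictly decreasing sequence summing to n. The recurrence d(n, m) = d(n, m−1) + d(n−m, m−1) (use part m at most once) with q(n) = d(n, n) gives q(52) = 4582. (Euler's theorem: # distinct-part partitions = # odd-part partitions.)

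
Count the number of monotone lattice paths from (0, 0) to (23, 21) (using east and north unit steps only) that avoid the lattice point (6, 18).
Number of paths = 2012462960640

Total paths from (0, 0) to (23, 21): C(44, 23) = 2012616400080. Paths through (6, 18): (paths (0, 0) → (6, 18)) × (paths (6, 18) → (23, 21)) = C(24, 6) · C(20, 17) = 134596 · 1140 = 153439440. Avoidance count = 2012616400080 − 153439440 = 2012462960640.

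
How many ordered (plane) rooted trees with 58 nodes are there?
C_57 = 26700952856774851904245220912664

These ordered rooted trees are counted by the Catalan number C_n = (1/(n + 1)) · C(2n, n). For n = 57: C_57 = (1/58) · C(114, 57) = 1548655265692941410446222812934512/58 = 26700952856774851904245220912664.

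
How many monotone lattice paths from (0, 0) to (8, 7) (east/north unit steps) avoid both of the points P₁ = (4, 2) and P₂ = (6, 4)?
Number of paths = 3345

Inclusion–exclusion. Total paths: C(15, 8) = 6435. Through P₁: C(6, 4)·C(9, 4) = 1890. Through P₂: C(10, 6)·C(5, 2) = 2100. Since P₁ is strictly southwest of P₂, a monotone path through both must visit P₁ then P₂; paths through both = C(6, 4)·C(4, 2)·C(5, 2) = 900. Avoid both = 6435 − 1890 − 2100 + 900 = 3345.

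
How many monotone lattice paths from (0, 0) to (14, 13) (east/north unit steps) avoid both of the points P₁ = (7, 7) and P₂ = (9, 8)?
Number of paths = 10637460

Inclusion–exclusion. Total paths: C(27, 14) = 20058300. Through P₁: C(14, 7)·C(13, 7) = 5889312. Through P₂: C(17, 9)·C(10, 5) = 6126120. Since P₁ is strictly southwest of P₂, a monotone path through both must visit P₁ then P₂; paths through both = C(14, 7)·C(3, 2)·C(10, 5) = 2594592. Avoid both = 20058300 − 5889312 − 6126120 + 2594592 = 10637460.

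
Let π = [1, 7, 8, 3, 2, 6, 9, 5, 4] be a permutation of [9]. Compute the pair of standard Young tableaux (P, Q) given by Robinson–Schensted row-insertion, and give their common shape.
P = [1, 2, 4, 9] / [3, 5] / [6, 8] / [7];  Q = [1, 2, 3, 7] / [4, 6] / [5, 8] / [9];  common shape = (4, 2, 2, 1)

Row-insert the values π_1, π_2, … into P one at a time, bumping the leftmost entry strictly greater than the inserted value down to the next row. The recording tableau Q records, in position (i, j), the step at which that cell was added to P.
  Insert 1 (step 1): P = [1];  Q = [1]
  Insert 7 (step 2): P = [1, 7];  Q = [1, 2]
  Insert 8 (step 3): P = [1, 7, 8];  Q = [1, 2, 3]
  Insert 3 (step 4): P = [1, 3, 8] / [7];  Q = [1, 2, 3] / [4]
  Insert 2 (step 5): P = [1, 2, 8] / [3] / [7];  Q = [1, 2, 3] / [4] / [5]
  Insert 6 (step 6): P = [1, 2, 6] / [3, 8] / [7];  Q = [1, 2, 3] / [4, 6] / [5]
  Insert 9 (step 7): P = [1, 2, 6, 9] / [3, 8] / [7];  Q = [1, 2, 3, 7] / [4, 6] / [5]
  Insert 5 (step 8): P = [1, 2, 5, 9] / [3, 6] / [7, 8];  Q = [1, 2, 3, 7] / [4, 6] / [5, 8]
  Insert 4 (step 9): P = [1, 2, 4, 9] / [3, 5] / [6, 8] / [7];  Q = [1, 2, 3, 7] / [4, 6] / [5, 8] / [9]
Final shape: (4, 2, 2, 1).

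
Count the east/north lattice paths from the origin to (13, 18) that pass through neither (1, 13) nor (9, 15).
Number of paths = 160425853

Inclusion–exclusion. Total paths: C(31, 13) = 206253075. Through P₁: C(14, 1)·C(17, 12) = 86632. Through P₂: C(24, 9)·C(7, 4) = 45762640. Since P₁ is strictly southwest of P₂, a monotone path through both must visit P₁ then P₂; paths through both = C(14, 1)·C(10, 8)·C(7, 4) = 22050. Avoid both = 206253075 − 86632 − 45762640 + 22050 = 160425853.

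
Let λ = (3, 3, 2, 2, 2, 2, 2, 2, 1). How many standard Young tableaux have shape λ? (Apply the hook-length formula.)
# SYT of shape (3, 3, 2, 2, 2, 2, 2, 2, 1) = 529074

Hook-length formula: f^λ = n! / Π hook(c), product over all cells c of the Young diagram. For λ = (3, 3, 2, 2, 2, 2, 2, 2, 1), n = 19 boxes. Hook lengths by row (left-to-right, top-to-bottom): [11, 9, 2]; [10, 8, 1]; [8, 6]; [7, 5]; [6, 4]; [5, 3]; [4, 2]; [3, 1]; [1]. Product of hooks = 229920768000. So f^λ = 19! / 229920768000 = 121645100408832000 / 229920768000 = 529074.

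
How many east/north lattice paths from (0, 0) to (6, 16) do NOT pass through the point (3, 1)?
Number of paths = 71349

Total paths from (0, 0) to (6, 16): C(22, 6) = 74613. Paths through (3, 1): (paths (0, 0) → (3, 1)) × (paths (3, 1) → (6, 16)) = C(4, 3) · C(18, 3) = 4 · 816 = 3264. Avoidance count = 74613 − 3264 = 71349.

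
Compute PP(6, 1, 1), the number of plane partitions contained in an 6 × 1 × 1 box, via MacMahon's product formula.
PP(6, 1, 1) = 7

Evaluate the triple product over i = 1..6, j = 1..1, k = 1..1. The factors are (2/1) · (3/2) · (4/3) · (5/4) · (6/5) · (7/6). The numerators and denominators telescope so the product is an integer; carrying out the multiplication exactly gives PP(6, 1, 1) = 7.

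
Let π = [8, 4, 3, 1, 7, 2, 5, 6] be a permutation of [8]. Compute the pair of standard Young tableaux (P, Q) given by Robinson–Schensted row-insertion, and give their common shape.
P = [1, 2, 5, 6] / [3, 7] / [4] / [8];  Q = [1, 5, 7, 8] / [2, 6] / [3] / [4];  common shape = (4, 2, 1, 1)

Row-insert the values π_1, π_2, … into P one at a time, bumping the leftmost entry strictly greater than the inserted value down to the next row. The recording tableau Q records, in position (i, j), the step at which that cell was added to P.
  Insert 8 (step 1): P = [8];  Q = [1]
  Insert 4 (step 2): P = [4] / [8];  Q = [1] / [2]
  Insert 3 (step 3): P = [3] / [4] / [8];  Q = [1] / [2] / [3]
  Insert 1 (step 4): P = [1] / [3] / [4] / [8];  Q = [1] / [2] / [3] / [4]
  Insert 7 (step 5): P = [1, 7] / [3] / [4] / [8];  Q = [1, 5] / [2] / [3] / [4]
  Insert 2 (step 6): P = [1, 2] / [3, 7] / [4] / [8];  Q = [1, 5] / [2, 6] / [3] / [4]
  Insert 5 (step 7): P = [1, 2, 5] / [3, 7] / [4] / [8];  Q = [1, 5, 7] / [2, 6] / [3] / [4]
  Insert 6 (step 8): P = [1, 2, 5, 6] / [3, 7] / [4] / [8];  Q = [1, 5, 7, 8] / [2, 6] / [3] / [4]
Final shape: (4, 2, 1, 1).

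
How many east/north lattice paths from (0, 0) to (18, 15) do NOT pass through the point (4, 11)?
Number of paths = 1032981420

Total paths from (0, 0) to (18, 15): C(33, 18) = 1037158320. Paths through (4, 11): (paths (0, 0) → (4, 11)) × (paths (4, 11) → (18, 15)) = C(15, 4) · C(18, 14) = 1365 · 3060 = 4176900. Avoidance count = 1037158320 − 4176900 = 1032981420.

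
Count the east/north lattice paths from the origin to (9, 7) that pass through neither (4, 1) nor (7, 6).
Number of paths = 4822

Inclusion–exclusion. Total paths: C(16, 9) = 11440. Through P₁: C(5, 4)·C(11, 5) = 2310. Through P₂: C(13, 7)·C(3, 2) = 5148. Since P₁ is strictly southwest of P₂, a monotone path through both must visit P₁ then P₂; paths through both = C(5, 4)·C(8, 3)·C(3, 2) = 840. Avoid both = 11440 − 2310 − 5148 + 840 = 4822.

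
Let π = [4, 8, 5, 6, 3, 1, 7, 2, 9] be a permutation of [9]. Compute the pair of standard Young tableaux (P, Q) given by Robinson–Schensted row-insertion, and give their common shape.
P = [1, 2, 6, 7, 9] / [3, 5] / [4] / [8];  Q = [1, 2, 4, 7, 9] / [3, 8] / [5] / [6];  common shape = (5, 2, 1, 1)

Row-insert the values π_1, π_2, … into P one at a time, bumping the leftmost entry strictly greater than the inserted value down to the next row. The recording tableau Q records, in position (i, j), the step at which that cell was added to P.
  Insert 4 (step 1): P = [4];  Q = [1]
  Insert 8 (step 2): P = [4, 8];  Q = [1, 2]
  Insert 5 (step 3): P = [4, 5] / [8];  Q = [1, 2] / [3]
  Insert 6 (step 4): P = [4, 5, 6] / [8];  Q = [1, 2, 4] / [3]
  Insert 3 (step 5): P = [3, 5, 6] / [4] / [8];  Q = [1, 2, 4] / [3] / [5]
  Insert 1 (step 6): P = [1, 5, 6] / [3] / [4] / [8];  Q = [1, 2, 4] / [3] / [5] / [6]
  Insert 7 (step 7): P = [1, 5, 6, 7] / [3] / [4] / [8];  Q = [1, 2, 4, 7] / [3] / [5] / [6]
  Insert 2 (step 8): P = [1, 2, 6, 7] / [3, 5] / [4] / [8];  Q = [1, 2, 4, 7] / [3, 8] / [5] / [6]
  Insert 9 (step 9): P = [1, 2, 6, 7, 9] / [3, 5] / [4] / [8];  Q = [1, 2, 4, 7, 9] / [3, 8] / [5] / [6]
Final shape: (5, 2, 1, 1).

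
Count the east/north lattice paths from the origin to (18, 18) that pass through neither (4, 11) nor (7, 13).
Number of paths = 8637428940

Inclusion–exclusion. Total paths: C(36, 18) = 9075135300. Through P₁: C(15, 4)·C(21, 14) = 158722200. Through P₂: C(20, 7)·C(16, 11) = 338607360. Since P₁ is strictly southwest of P₂, a monotone path through both must visit P₁ then P₂; paths through both = C(15, 4)·C(5, 3)·C(16, 11) = 59623200. Avoid both = 9075135300 − 158722200 − 338607360 + 59623200 = 8637428940.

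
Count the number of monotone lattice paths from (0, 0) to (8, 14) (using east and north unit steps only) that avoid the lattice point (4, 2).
Number of paths = 292470

Total paths from (0, 0) to (8, 14): C(22, 8) = 319770. Paths through (4, 2): (paths (0, 0) → (4, 2)) × (paths (4, 2) → (8, 14)) = C(6, 4) · C(16, 4) = 15 · 1820 = 27300. Avoidance count = 319770 − 27300 = 292470.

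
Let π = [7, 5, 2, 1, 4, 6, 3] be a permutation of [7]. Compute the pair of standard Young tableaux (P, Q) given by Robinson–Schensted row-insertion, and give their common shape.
P = [1, 3, 6] / [2, 4] / [5] / [7];  Q = [1, 5, 6] / [2, 7] / [3] / [4];  common shape = (3, 2, 1, 1)

Row-insert the values π_1, π_2, … into P one at a time, bumping the leftmost entry strictly greater than the inserted value down to the next row. The recording tableau Q records, in position (i, j), the step at which that cell was added to P.
  Insert 7 (step 1): P = [7];  Q = [1]
  Insert 5 (step 2): P = [5] / [7];  Q = [1] / [2]
  Insert 2 (step 3): P = [2] / [5] / [7];  Q = [1] / [2] / [3]
  Insert 1 (step 4): P = [1] / [2] / [5] / [7];  Q = [1] / [2] / [3] / [4]
  Insert 4 (step 5): P = [1, 4] / [2] / [5] / [7];  Q = [1, 5] / [2] / [3] / [4]
  Insert 6 (step 6): P = [1, 4, 6] / [2] / [5] / [7];  Q = [1, 5, 6] / [2] / [3] / [4]
  Insert 3 (step 7): P = [1, 3, 6] / [2, 4] / [5] / [7];  Q = [1, 5, 6] / [2, 7] / [3] / [4]
Final shape: (3, 2, 1, 1).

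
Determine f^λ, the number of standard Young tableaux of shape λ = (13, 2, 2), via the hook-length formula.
# SYT of shape (13, 2, 2) = 3536

Hook-length formula: f^λ = n! / Π hook(c), product over all cells c of the Young diagram. For λ = (13, 2, 2), n = 17 boxes. Hook lengths by row (left-to-right, top-to-bottom): [15, 14, 11, 10, 9, 8, 7, 6, 5, 4, 3, 2, 1]; [3, 2]; [2, 1]. Product of hooks = 100590336000. So f^λ = 17! / 100590336000 = 355687428096000 / 100590336000 = 3536.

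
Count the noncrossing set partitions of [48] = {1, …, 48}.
C_48 = 131327898242169365477991900

These noncrossing partitions are counted by the Catalan number C_n = (1/(n + 1)) · C(2n, n). For n = 48: C_48 = (1/49) · C(96, 48) = 6435067013866298908421603100/49 = 131327898242169365477991900.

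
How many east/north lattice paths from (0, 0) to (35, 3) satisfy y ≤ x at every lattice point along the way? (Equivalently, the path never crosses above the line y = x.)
Number of paths = 7733

By the reflection principle (André's argument), the number of monotone paths to (35, 3) with n ≤ m that never go above y = x is C(38, 35) − C(38, 36) = 8436 − 703 = 7733.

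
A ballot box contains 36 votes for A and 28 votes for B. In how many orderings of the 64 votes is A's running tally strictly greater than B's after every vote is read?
Strict-lead orderings = 139846286623154986

Total orderings of the 64 votes with 36 for A: C(64, 36) = 1118770292985239888. By the Bertrand ballot formula (Cycle Lemma / reflection principle), the number of orderings in which A is strictly ahead of B throughout is (p − q)/(p + q) · C(p + q, p) = (36 − 28)/(36 + 28) · 1118770292985239888 = 139846286623154986.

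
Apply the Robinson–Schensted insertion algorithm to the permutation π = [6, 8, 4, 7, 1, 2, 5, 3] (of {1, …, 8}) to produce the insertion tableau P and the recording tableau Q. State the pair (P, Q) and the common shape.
P = [1, 2, 3] / [4, 5] / [6, 7] / [8];  Q = [1, 2, 7] / [3, 4] / [5, 6] / [8];  common shape = (3, 2, 2, 1)

Row-insert the values π_1, π_2, … into P one at a time, bumping the leftmost entry strictly greater than the inserted value down to the next row. The recording tableau Q records, in position (i, j), the step at which that cell was added to P.
  Insert 6 (step 1): P = [6];  Q = [1]
  Insert 8 (step 2): P = [6, 8];  Q = [1, 2]
  Insert 4 (step 3): P = [4, 8] / [6];  Q = [1, 2] / [3]
  Insert 7 (step 4): P = [4, 7] / [6, 8];  Q = [1, 2] / [3, 4]
  Insert 1 (step 5): P = [1, 7] / [4, 8] / [6];  Q = [1, 2] / [3, 4] / [5]
  Insert 2 (step 6): P = [1, 2] / [4, 7] / [6, 8];  Q = [1, 2] / [3, 4] / [5, 6]
  Insert 5 (step 7): P = [1, 2, 5] / [4, 7] / [6, 8];  Q = [1, 2, 7] / [3, 4] / [5, 6]
  Insert 3 (step 8): P = [1, 2, 3] / [4, 5] / [6, 7] / [8];  Q = [1, 2, 7] / [3, 4] / [5, 6] / [8]
Final shape: (3, 2, 2, 1).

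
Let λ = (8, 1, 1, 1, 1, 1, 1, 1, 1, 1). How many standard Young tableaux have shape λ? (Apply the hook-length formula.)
# SYT of shape (8, 1, 1, 1, 1, 1, 1, 1, 1, 1) = 11440

Hook-length formula: f^λ = n! / Π hook(c), product over all cells c of the Young diagram. For λ = (8, 1, 1, 1, 1, 1, 1, 1, 1, 1), n = 17 boxes. Hook lengths by row (left-to-right, top-to-bottom): [17, 7, 6, 5, 4, 3, 2, 1]; [9]; [8]; [7]; [6]; [5]; [4]; [3]; [2]; [1]. Product of hooks = 31091558400. So f^λ = 17! / 31091558400 = 355687428096000 / 31091558400 = 11440.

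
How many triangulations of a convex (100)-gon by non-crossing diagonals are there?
C_98 = 57743358069601357782187700608042856334020731624756611000

These polygon triangulations are counted by the Catalan number C_n = (1/(n + 1)) · C(2n, n). For n = 98: C_98 = (1/99) · C(196, 98) = 5716592448890534420436582360196242777068052430850904489000/99 = 57743358069601357782187700608042856334020731624756611000.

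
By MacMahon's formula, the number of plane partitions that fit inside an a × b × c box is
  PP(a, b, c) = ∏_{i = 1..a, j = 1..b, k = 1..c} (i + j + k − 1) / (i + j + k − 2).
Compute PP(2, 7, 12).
PP(2, 7, 12) = 488259720

Evaluate the triple product over i = 1..2, j = 1..7, k = 1..12. The factors are (2/1) · (3/2) · (4/3) · (5/4) · (6/5) · (7/6) · (8/7) · (9/8) · … (168 factors total). The numerators and denominators telescope so the product is an integer; carrying out the multiplication exactly gives PP(2, 7, 12) = 488259720.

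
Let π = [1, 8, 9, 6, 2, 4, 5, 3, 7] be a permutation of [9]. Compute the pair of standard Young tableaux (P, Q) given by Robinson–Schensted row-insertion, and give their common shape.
P = [1, 2, 3, 5, 7] / [4, 9] / [6] / [8];  Q = [1, 2, 3, 7, 9] / [4, 6] / [5] / [8];  common shape = (5, 2, 1, 1)

Row-insert the values π_1, π_2, … into P one at a time, bumping the leftmost entry strictly greater than the inserted value down to the next row. The recording tableau Q records, in position (i, j), the step at which that cell was added to P.
  Insert 1 (step 1): P = [1];  Q = [1]
  Insert 8 (step 2): P = [1, 8];  Q = [1, 2]
  Insert 9 (step 3): P = [1, 8, 9];  Q = [1, 2, 3]
  Insert 6 (step 4): P = [1, 6, 9] / [8];  Q = [1, 2, 3] / [4]
  Insert 2 (step 5): P = [1, 2, 9] / [6] / [8];  Q = [1, 2, 3] / [4] / [5]
  Insert 4 (step 6): P = [1, 2, 4] / [6, 9] / [8];  Q = [1, 2, 3] / [4, 6] / [5]
  Insert 5 (step 7): P = [1, 2, 4, 5] / [6, 9] / [8];  Q = [1, 2, 3, 7] / [4, 6] / [5]
  Insert 3 (step 8): P = [1, 2, 3, 5] / [4, 9] / [6] / [8];  Q = [1, 2, 3, 7] / [4, 6] / [5] / [8]
  Insert 7 (step 9): P = [1, 2, 3, 5, 7] / [4, 9] / [6] / [8];  Q = [1, 2, 3, 7, 9] / [4, 6] / [5] / [8]
Final shape: (5, 2, 1, 1).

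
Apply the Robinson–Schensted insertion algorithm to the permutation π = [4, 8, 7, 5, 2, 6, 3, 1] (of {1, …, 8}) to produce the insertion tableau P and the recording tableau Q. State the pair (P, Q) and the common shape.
P = [1, 3, 6] / [2, 5] / [4] / [7] / [8];  Q = [1, 2, 6] / [3, 7] / [4] / [5] / [8];  common shape = (3, 2, 1, 1, 1)

Row-insert the values π_1, π_2, … into P one at a time, bumping the leftmost entry strictly greater than the inserted value down to the next row. The recording tableau Q records, in position (i, j), the step at which that cell was added to P.
  Insert 4 (step 1): P = [4];  Q = [1]
  Insert 8 (step 2): P = [4, 8];  Q = [1, 2]
  Insert 7 (step 3): P = [4, 7] / [8];  Q = [1, 2] / [3]
  Insert 5 (step 4): P = [4, 5] / [7] / [8];  Q = [1, 2] / [3] / [4]
  Insert 2 (step 5): P = [2, 5] / [4] / [7] / [8];  Q = [1, 2] / [3] / [4] / [5]
  Insert 6 (step 6): P = [2, 5, 6] / [4] / [7] / [8];  Q = [1, 2, 6] / [3] / [4] / [5]
  Insert 3 (step 7): P = [2, 3, 6] / [4, 5] / [7] / [8];  Q = [1, 2, 6] / [3, 7] / [4] / [5]
  Insert 1 (step 8): P = [1, 3, 6] / [2, 5] / [4] / [7] / [8];  Q = [1, 2, 6] / [3, 7] / [4] / [5] / [8]
Final shape: (3, 2, 1, 1, 1).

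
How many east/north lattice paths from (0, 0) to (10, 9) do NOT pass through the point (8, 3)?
Number of paths = 87758

Total paths from (0, 0) to (10, 9): C(19, 10) = 92378. Paths through (8, 3): (paths (0, 0) → (8, 3)) × (paths (8, 3) → (10, 9)) = C(11, 8) · C(8, 2) = 165 · 28 = 4620. Avoidance count = 92378 − 4620 = 87758.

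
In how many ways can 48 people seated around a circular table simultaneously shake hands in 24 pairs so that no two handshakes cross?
C_24 = 1289904147324

These noncrossing handshakes are counted by the Catalan number C_n = (1/(n + 1)) · C(2n, n). For n = 24: C_24 = (1/25) · C(48, 24) = 32247603683100/25 = 1289904147324.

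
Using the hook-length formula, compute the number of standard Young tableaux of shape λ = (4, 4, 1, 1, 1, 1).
# SYT of shape (4, 4, 1, 1, 1, 1) = 1925

Hook-length formula: f^λ = n! / Π hook(c), product over all cells c of the Young diagram. For λ = (4, 4, 1, 1, 1, 1), n = 12 boxes. Hook lengths by row (left-to-right, top-to-bottom): [9, 4, 3, 2]; [8, 3, 2, 1]; [4]; [3]; [2]; [1]. Product of hooks = 248832. So f^λ = 12! / 248832 = 479001600 / 248832 = 1925.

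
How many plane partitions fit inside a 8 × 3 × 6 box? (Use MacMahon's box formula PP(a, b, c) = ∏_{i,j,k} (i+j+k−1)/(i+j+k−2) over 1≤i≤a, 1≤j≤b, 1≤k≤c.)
PP(8, 3, 6) = 614083470

Evaluate the triple product over i = 1..8, j = 1..3, k = 1..6. The factors are (2/1) · (3/2) · (4/3) · (5/4) · (6/5) · (7/6) · (3/2) · (4/3) · … (144 factors total). The numerators and denominators telescope so the product is an integer; carrying out the multiplication exactly gives PP(8, 3, 6) = 614083470.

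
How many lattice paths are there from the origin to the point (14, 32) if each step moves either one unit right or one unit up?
Number of paths = 239877544005

A monotone lattice path from (0, 0) to (14, 32) consists of 14 east steps and 32 north steps in some order, so it is determined by which 14 of the 46 steps are east. The count is C(46, 14) = 239877544005.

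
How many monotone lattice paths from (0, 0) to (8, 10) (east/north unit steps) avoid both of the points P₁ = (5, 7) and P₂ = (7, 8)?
Number of paths = 15741

Inclusion–exclusion. Total paths: C(18, 8) = 43758. Through P₁: C(12, 5)·C(6, 3) = 15840. Through P₂: C(15, 7)·C(3, 1) = 19305. Since P₁ is strictly southwest of P₂, a monotone path through both must visit P₁ then P₂; paths through both = C(12, 5)·C(3, 2)·C(3, 1) = 7128. Avoid both = 43758 − 15840 − 19305 + 7128 = 15741.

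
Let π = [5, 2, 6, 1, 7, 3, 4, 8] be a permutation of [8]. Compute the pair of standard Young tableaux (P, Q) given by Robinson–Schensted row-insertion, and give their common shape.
P = [1, 3, 4, 8] / [2, 6, 7] / [5];  Q = [1, 3, 5, 8] / [2, 6, 7] / [4];  common shape = (4, 3, 1)

Row-insert the values π_1, π_2, … into P one at a time, bumping the leftmost entry strictly greater than the inserted value down to the next row. The recording tableau Q records, in position (i, j), the step at which that cell was added to P.
  Insert 5 (step 1): P = [5];  Q = [1]
  Insert 2 (step 2): P = [2] / [5];  Q = [1] / [2]
  Insert 6 (step 3): P = [2, 6] / [5];  Q = [1, 3] / [2]
  Insert 1 (step 4): P = [1, 6] / [2] / [5];  Q = [1, 3] / [2] / [4]
  Insert 7 (step 5): P = [1, 6, 7] / [2] / [5];  Q = [1, 3, 5] / [2] / [4]
  Insert 3 (step 6): P = [1, 3, 7] / [2, 6] / [5];  Q = [1, 3, 5] / [2, 6] / [4]
  Insert 4 (step 7): P = [1, 3, 4] / [2, 6, 7] / [5];  Q = [1, 3, 5] / [2, 6, 7] / [4]
  Insert 8 (step 8): P = [1, 3, 4, 8] / [2, 6, 7] / [5];  Q = [1, 3, 5, 8] / [2, 6, 7] / [4]
Final shape: (4, 3, 1).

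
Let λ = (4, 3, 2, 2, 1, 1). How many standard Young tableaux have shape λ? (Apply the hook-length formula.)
# SYT of shape (4, 3, 2, 2, 1, 1) = 17160

Hook-length formula: f^λ = n! / Π hook(c), product over all cells c of the Young diagram. For λ = (4, 3, 2, 2, 1, 1), n = 13 boxes. Hook lengths by row (left-to-right, top-to-bottom): [9, 6, 3, 1]; [7, 4, 1]; [5, 2]; [4, 1]; [2]; [1]. Product of hooks = 362880. So f^λ = 13! / 362880 = 6227020800 / 362880 = 17160.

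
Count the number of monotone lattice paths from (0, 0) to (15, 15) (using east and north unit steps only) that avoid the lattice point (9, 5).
Number of paths = 139085504

Total paths from (0, 0) to (15, 15): C(30, 15) = 155117520. Paths through (9, 5): (paths (0, 0) → (9, 5)) × (paths (9, 5) → (15, 15)) = C(14, 9) · C(16, 6) = 2002 · 8008 = 16032016. Avoidance count = 155117520 − 16032016 = 139085504.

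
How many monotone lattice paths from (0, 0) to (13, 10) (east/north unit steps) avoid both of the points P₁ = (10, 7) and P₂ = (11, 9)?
Number of paths = 426258

Inclusion–exclusion. Total paths: C(23, 13) = 1144066. Through P₁: C(17, 10)·C(6, 3) = 388960. Through P₂: C(20, 11)·C(3, 2) = 503880. Since P₁ is strictly southwest of P₂, a monotone path through both must visit P₁ then P₂; paths through both = C(17, 10)·C(3, 1)·C(3, 2) = 175032. Avoid both = 1144066 − 388960 − 503880 + 175032 = 426258.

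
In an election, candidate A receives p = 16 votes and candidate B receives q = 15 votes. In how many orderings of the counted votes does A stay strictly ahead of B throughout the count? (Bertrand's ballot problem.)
Strict-lead orderings = 9694845

Total orderings of the 31 votes with 16 for A: C(31, 16) = 300540195. By the Bertrand ballot formula (Cycle Lemma / reflection principle), the number of orderings in which A is strictly ahead of B throughout is (p − q)/(p + q) · C(p + q, p) = (16 − 15)/(16 + 15) · 300540195 = 9694845.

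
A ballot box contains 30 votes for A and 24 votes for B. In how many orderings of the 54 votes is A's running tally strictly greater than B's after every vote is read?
Strict-lead orderings = 155851062397940

Total orderings of the 54 votes with 30 for A: C(54, 30) = 1402659561581460. By the Bertrand ballot formula (Cycle Lemma / reflection principle), the number of orderings in which A is strictly ahead of B throughout is (p − q)/(p + q) · C(p + q, p) = (30 − 24)/(30 + 24) · 1402659561581460 = 155851062397940.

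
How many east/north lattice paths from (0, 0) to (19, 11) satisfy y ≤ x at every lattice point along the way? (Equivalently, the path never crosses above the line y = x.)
Number of paths = 24582285

By the reflection principle (André's argument), the number of monotone paths to (19, 11) with n ≤ m that never go above y = x is C(30, 19) − C(30, 20) = 54627300 − 30045015 = 24582285.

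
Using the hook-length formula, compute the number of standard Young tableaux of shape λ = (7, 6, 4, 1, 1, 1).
# SYT of shape (7, 6, 4, 1, 1, 1) = 83140200

Hook-length formula: f^λ = n! / Π hook(c), product over all cells c of the Young diagram. For λ = (7, 6, 4, 1, 1, 1), n = 20 boxes. Hook lengths by row (left-to-right, top-to-bottom): [12, 8, 7, 6, 4, 3, 1]; [10, 6, 5, 4, 2, 1]; [7, 3, 2, 1]; [3]; [2]; [1]. Product of hooks = 29262643200. So f^λ = 20! / 29262643200 = 2432902008176640000 / 29262643200 = 83140200.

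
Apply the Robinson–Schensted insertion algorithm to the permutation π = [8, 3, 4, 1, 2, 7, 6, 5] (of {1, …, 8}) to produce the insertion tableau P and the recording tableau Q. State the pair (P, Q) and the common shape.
P = [1, 2, 5] / [3, 4, 6] / [7] / [8];  Q = [1, 3, 6] / [2, 5, 7] / [4] / [8];  common shape = (3, 3, 1, 1)

Row-insert the values π_1, π_2, … into P one at a time, bumping the leftmost entry strictly greater than the inserted value down to the next row. The recording tableau Q records, in position (i, j), the step at which that cell was added to P.
  Insert 8 (step 1): P = [8];  Q = [1]
  Insert 3 (step 2): P = [3] / [8];  Q = [1] / [2]
  Insert 4 (step 3): P = [3, 4] / [8];  Q = [1, 3] / [2]
  Insert 1 (step 4): P = [1, 4] / [3] / [8];  Q = [1, 3] / [2] / [4]
  Insert 2 (step 5): P = [1, 2] / [3, 4] / [8];  Q = [1, 3] / [2, 5] / [4]
  Insert 7 (step 6): P = [1, 2, 7] / [3, 4] / [8];  Q = [1, 3, 6] / [2, 5] / [4]
  Insert 6 (step 7): P = [1, 2, 6] / [3, 4, 7] / [8];  Q = [1, 3, 6] / [2, 5, 7] / [4]
  Insert 5 (step 8): P = [1, 2, 5] / [3, 4, 6] / [7] / [8];  Q = [1, 3, 6] / [2, 5, 7] / [4] / [8]
Final shape: (3, 3, 1, 1).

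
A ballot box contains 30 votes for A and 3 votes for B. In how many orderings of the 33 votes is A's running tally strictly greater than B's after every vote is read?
Strict-lead orderings = 4464

Total orderings of the 33 votes with 30 for A: C(33, 30) = 5456. By the Bertrand ballot formula (Cycle Lemma / reflection principle), the number of orderings in which A is strictly ahead of B throughout is (p − q)/(p + q) · C(p + q, p) = (30 − 3)/(30 + 3) · 5456 = 4464.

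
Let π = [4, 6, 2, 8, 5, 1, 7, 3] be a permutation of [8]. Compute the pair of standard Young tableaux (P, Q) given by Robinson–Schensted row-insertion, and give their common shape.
P = [1, 3, 7] / [2, 5, 8] / [4, 6];  Q = [1, 2, 4] / [3, 5, 7] / [6, 8];  common shape = (3, 3, 2)

Row-insert the values π_1, π_2, … into P one at a time, bumping the leftmost entry strictly greater than the inserted value down to the next row. The recording tableau Q records, in position (i, j), the step at which that cell was added to P.
  Insert 4 (step 1): P = [4];  Q = [1]
  Insert 6 (step 2): P = [4, 6];  Q = [1, 2]
  Insert 2 (step 3): P = [2, 6] / [4];  Q = [1, 2] / [3]
  Insert 8 (step 4): P = [2, 6, 8] / [4];  Q = [1, 2, 4] / [3]
  Insert 5 (step 5): P = [2, 5, 8] / [4, 6];  Q = [1, 2, 4] / [3, 5]
  Insert 1 (step 6): P = [1, 5, 8] / [2, 6] / [4];  Q = [1, 2, 4] / [3, 5] / [6]
  Insert 7 (step 7): P = [1, 5, 7] / [2, 6, 8] / [4];  Q = [1, 2, 4] / [3, 5, 7] / [6]
  Insert 3 (step 8): P = [1, 3, 7] / [2, 5, 8] / [4, 6];  Q = [1, 2, 4] / [3, 5, 7] / [6, 8]
Final shape: (3, 3, 2).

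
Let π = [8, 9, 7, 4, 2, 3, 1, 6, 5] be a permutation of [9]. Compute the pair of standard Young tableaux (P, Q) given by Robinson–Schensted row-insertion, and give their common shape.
P = [1, 3, 5] / [2, 6] / [4, 9] / [7] / [8];  Q = [1, 2, 8] / [3, 6] / [4, 9] / [5] / [7];  common shape = (3, 2, 2, 1, 1)

Row-insert the values π_1, π_2, … into P one at a time, bumping the leftmost entry strictly greater than the inserted value down to the next row. The recording tableau Q records, in position (i, j), the step at which that cell was added to P.
  Insert 8 (step 1): P = [8];  Q = [1]
  Insert 9 (step 2): P = [8, 9];  Q = [1, 2]
  Insert 7 (step 3): P = [7, 9] / [8];  Q = [1, 2] / [3]
  Insert 4 (step 4): P = [4, 9] / [7] / [8];  Q = [1, 2] / [3] / [4]
  Insert 2 (step 5): P = [2, 9] / [4] / [7] / [8];  Q = [1, 2] / [3] / [4] / [5]
  Insert 3 (step 6): P = [2, 3] / [4, 9] / [7] / [8];  Q = [1, 2] / [3, 6] / [4] / [5]
  Insert 1 (step 7): P = [1, 3] / [2, 9] / [4] / [7] / [8];  Q = [1, 2] / [3, 6] / [4] / [5] / [7]
  Insert 6 (step 8): P = [1, 3, 6] / [2, 9] / [4] / [7] / [8];  Q = [1, 2, 8] / [3, 6] / [4] / [5] / [7]
  Insert 5 (step 9): P = [1, 3, 5] / [2, 6] / [4, 9] / [7] / [8];  Q = [1, 2, 8] / [3, 6] / [4, 9] / [5] / [7]
Final shape: (3, 2, 2, 1, 1).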